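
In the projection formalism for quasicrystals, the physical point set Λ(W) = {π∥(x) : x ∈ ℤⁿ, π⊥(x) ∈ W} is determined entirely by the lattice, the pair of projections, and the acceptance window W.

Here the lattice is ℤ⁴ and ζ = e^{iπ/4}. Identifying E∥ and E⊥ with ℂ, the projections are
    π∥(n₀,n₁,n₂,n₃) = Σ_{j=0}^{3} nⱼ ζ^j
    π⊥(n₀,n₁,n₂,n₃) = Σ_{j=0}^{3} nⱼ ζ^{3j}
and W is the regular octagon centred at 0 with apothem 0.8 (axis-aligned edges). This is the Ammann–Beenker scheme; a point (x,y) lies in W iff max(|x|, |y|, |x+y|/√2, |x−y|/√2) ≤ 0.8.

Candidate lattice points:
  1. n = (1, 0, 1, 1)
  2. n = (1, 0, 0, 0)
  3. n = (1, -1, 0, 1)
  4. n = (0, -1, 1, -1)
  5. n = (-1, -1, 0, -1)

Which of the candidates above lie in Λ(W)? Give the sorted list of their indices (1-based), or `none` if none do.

π⊥(n) = n₀ + n₁ζ³ + n₂ζ⁶ + n₃ζ⁹ where ζ = e^{iπ/4}.
#1 (1, 0, 1, 1): internal (1.70711, -0.29289); octagon support 1.70711 vs apothem 0.8 → ∉ W
#2 (1, 0, 0, 0): internal (1.00000, 0.00000); octagon support 1.00000 vs apothem 0.8 → ∉ W
#3 (1, -1, 0, 1): internal (2.41421, 0.00000); octagon support 2.41421 vs apothem 0.8 → ∉ W
#4 (0, -1, 1, -1): internal (0.00000, -2.41421); octagon support 2.41421 vs apothem 0.8 → ∉ W
#5 (-1, -1, 0, -1): internal (-1.00000, -1.41421); octagon support 1.70711 vs apothem 0.8 → ∉ W

none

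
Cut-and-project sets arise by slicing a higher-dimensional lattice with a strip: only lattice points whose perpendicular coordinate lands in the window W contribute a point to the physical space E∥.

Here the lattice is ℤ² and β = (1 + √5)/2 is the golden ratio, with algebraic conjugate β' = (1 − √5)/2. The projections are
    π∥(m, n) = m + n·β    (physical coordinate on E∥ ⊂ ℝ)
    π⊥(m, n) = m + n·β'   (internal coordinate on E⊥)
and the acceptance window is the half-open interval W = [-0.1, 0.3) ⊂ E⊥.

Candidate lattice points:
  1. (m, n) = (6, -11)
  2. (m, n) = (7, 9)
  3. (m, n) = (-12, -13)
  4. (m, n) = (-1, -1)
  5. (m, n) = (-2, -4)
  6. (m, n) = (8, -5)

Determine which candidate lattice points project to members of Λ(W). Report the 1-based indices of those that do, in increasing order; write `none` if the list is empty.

Compute β' = (1−√5)/2 = -0.61803, so π⊥(m,n) = m -0.61803·n.
[1] lift (6,-11): star map gives 12.79837; window check -0.1 ≤ 12.79837 < 0.3 is false → out
[2] lift (7,9): star map gives 1.43769; window check -0.1 ≤ 1.43769 < 0.3 is false → out
[3] lift (-12,-13): star map gives -3.96556; window check -0.1 ≤ -3.96556 < 0.3 is false → out
[4] lift (-1,-1): star map gives -0.38197; window check -0.1 ≤ -0.38197 < 0.3 is false → out
[5] lift (-2,-4): star map gives 0.47214; window check -0.1 ≤ 0.47214 < 0.3 is false → out
[6] lift (8,-5): star map gives 11.09017; window check -0.1 ≤ 11.09017 < 0.3 is false → out

none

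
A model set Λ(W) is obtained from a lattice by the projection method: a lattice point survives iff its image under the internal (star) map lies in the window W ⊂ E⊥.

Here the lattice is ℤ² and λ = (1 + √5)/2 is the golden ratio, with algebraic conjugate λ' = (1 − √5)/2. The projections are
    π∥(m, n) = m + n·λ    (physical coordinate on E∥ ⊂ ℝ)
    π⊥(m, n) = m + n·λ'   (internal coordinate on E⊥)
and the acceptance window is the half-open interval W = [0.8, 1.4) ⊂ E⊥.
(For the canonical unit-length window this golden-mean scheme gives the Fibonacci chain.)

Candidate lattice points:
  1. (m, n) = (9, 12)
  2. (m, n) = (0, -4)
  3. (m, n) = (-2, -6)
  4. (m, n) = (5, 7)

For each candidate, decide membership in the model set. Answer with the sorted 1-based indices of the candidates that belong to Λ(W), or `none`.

none

Compute λ' = (1−√5)/2 = -0.618034, so π⊥(m,n) = m -0.618034·n.
candidate 1: (m,n)=(9,12) → π∥ = 9+12·λ ≈ 28.416408, π⊥ = 9+12·λ' ≈ 1.583592 ∉ [0.8, 1.4) ⇒ out
candidate 2: (m,n)=(0,-4) → π∥ = 0-4·λ ≈ -6.472136, π⊥ = 0-4·λ' ≈ 2.472136 ∉ [0.8, 1.4) ⇒ out
candidate 3: (m,n)=(-2,-6) → π∥ = -2-6·λ ≈ -11.708204, π⊥ = -2-6·λ' ≈ 1.708204 ∉ [0.8, 1.4) ⇒ out
candidate 4: (m,n)=(5,7) → π∥ = 5+7·λ ≈ 16.326238, π⊥ = 5+7·λ' ≈ 0.673762 ∉ [0.8, 1.4) ⇒ out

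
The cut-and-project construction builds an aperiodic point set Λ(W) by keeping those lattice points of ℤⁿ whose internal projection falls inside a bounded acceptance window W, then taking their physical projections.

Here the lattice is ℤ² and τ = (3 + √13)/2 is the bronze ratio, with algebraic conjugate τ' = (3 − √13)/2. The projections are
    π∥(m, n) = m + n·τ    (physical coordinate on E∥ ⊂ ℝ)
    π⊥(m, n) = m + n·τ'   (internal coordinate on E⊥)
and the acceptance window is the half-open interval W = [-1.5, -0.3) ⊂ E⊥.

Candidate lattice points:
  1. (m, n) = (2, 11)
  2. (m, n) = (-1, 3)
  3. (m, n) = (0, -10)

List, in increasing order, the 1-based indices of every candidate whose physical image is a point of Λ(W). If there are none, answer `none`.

Compute τ' = (3−√13)/2 = -0.302776, so π⊥(m,n) = m -0.302776·n.
candidate 1: (m,n)=(2,11) → π∥ = 2+11·τ ≈ 38.330532, π⊥ = 2+11·τ' ≈ -1.330532 ∈ [-1.5, -0.3) ⇒ IN Λ
candidate 2: (m,n)=(-1,3) → π∥ = -1+3·τ ≈ 8.908327, π⊥ = -1+3·τ' ≈ -1.908327 ∉ [-1.5, -0.3) ⇒ out
candidate 3: (m,n)=(0,-10) → π∥ = 0-10·τ ≈ -33.027756, π⊥ = 0-10·τ' ≈ 3.027756 ∉ [-1.5, -0.3) ⇒ out

1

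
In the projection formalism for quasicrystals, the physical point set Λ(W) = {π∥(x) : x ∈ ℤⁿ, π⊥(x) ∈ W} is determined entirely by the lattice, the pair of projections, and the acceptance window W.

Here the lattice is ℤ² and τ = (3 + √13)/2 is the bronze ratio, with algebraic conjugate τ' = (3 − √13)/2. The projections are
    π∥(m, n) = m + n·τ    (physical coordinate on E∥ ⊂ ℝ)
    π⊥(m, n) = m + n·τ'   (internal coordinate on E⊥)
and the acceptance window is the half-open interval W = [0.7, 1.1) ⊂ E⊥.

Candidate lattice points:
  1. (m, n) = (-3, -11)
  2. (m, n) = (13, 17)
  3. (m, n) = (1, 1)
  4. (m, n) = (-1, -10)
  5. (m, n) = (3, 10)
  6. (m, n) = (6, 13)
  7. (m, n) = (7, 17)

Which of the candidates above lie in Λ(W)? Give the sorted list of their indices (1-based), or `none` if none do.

τ' = (3−√13)/2 ≈ -0.302776.
#1 (-3,-11): internal coord -3 + (-11)·τ' = +0.330532; +0.330532 ∉ [0.7, 1.1) → out
#2 (13,17): internal coord 13 + (17)·τ' = +7.852814; +7.852814 ∉ [0.7, 1.1) → out
#3 (1,1): internal coord 1 + (1)·τ' = +0.697224; +0.697224 ∉ [0.7, 1.1) → out
#4 (-1,-10): internal coord -1 + (-10)·τ' = +2.027756; +2.027756 ∉ [0.7, 1.1) → out
#5 (3,10): internal coord 3 + (10)·τ' = -0.027756; -0.027756 ∉ [0.7, 1.1) → out
#6 (6,13): internal coord 6 + (13)·τ' = +2.063917; +2.063917 ∉ [0.7, 1.1) → out
#7 (7,17): internal coord 7 + (17)·τ' = +1.852814; +1.852814 ∉ [0.7, 1.1) → out

none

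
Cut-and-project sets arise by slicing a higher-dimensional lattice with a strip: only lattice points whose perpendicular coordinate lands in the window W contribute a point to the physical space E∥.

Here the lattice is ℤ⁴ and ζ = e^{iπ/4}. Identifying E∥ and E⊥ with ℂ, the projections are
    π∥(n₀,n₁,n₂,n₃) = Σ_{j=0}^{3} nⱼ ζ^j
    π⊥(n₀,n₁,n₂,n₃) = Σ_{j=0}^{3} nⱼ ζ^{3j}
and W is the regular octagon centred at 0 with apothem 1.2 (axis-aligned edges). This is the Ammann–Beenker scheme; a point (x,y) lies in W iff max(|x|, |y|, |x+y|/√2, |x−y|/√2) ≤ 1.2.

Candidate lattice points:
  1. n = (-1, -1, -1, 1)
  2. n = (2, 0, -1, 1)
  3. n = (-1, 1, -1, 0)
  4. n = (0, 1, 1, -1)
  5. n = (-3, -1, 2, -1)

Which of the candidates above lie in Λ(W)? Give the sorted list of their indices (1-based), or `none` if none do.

1

With ζ = e^{iπ/4} the internal vectors are ζ^0,ζ^3,ζ^6,ζ^9.
#1 (-1, -1, -1, 1): internal (0.414214, 1.000000); octagon support 1.000000 vs apothem 1.2 → ∈ W
#2 (2, 0, -1, 1): internal (2.707107, 1.707107); octagon support 3.121320 vs apothem 1.2 → ∉ W
#3 (-1, 1, -1, 0): internal (-1.707107, 1.707107); octagon support 2.414214 vs apothem 1.2 → ∉ W
#4 (0, 1, 1, -1): internal (-1.414214, -1.000000); octagon support 1.707107 vs apothem 1.2 → ∉ W
#5 (-3, -1, 2, -1): internal (-3.000000, -3.414214); octagon support 4.535534 vs apothem 1.2 → ∉ W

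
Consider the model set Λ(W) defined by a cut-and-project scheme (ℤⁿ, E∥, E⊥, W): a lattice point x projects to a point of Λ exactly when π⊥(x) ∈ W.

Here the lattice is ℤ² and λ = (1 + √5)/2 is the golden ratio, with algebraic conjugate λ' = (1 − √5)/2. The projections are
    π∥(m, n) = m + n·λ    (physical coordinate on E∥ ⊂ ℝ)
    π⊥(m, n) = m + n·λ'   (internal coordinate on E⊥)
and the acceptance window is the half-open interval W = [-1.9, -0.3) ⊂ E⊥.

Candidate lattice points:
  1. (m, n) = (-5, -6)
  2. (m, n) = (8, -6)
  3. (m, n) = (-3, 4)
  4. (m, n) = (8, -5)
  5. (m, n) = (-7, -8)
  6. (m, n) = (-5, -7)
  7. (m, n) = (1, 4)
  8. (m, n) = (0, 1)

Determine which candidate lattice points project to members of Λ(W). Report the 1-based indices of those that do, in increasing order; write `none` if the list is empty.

Compute λ' = (1−√5)/2 = -0.6180, so π⊥(m,n) = m -0.6180·n.
[1] lift (-5,-6): star map gives -1.2918; window check -1.9 ≤ -1.2918 < -0.3 is true → IN Λ
[2] lift (8,-6): star map gives 11.7082; window check -1.9 ≤ 11.7082 < -0.3 is false → out
[3] lift (-3,4): star map gives -5.4721; window check -1.9 ≤ -5.4721 < -0.3 is false → out
[4] lift (8,-5): star map gives 11.0902; window check -1.9 ≤ 11.0902 < -0.3 is false → out
[5] lift (-7,-8): star map gives -2.0557; window check -1.9 ≤ -2.0557 < -0.3 is false → out
[6] lift (-5,-7): star map gives -0.6738; window check -1.9 ≤ -0.6738 < -0.3 is true → IN Λ
[7] lift (1,4): star map gives -1.4721; window check -1.9 ≤ -1.4721 < -0.3 is true → IN Λ
[8] lift (0,1): star map gives -0.6180; window check -1.9 ≤ -0.6180 < -0.3 is true → IN Λ

1, 6, 7, 8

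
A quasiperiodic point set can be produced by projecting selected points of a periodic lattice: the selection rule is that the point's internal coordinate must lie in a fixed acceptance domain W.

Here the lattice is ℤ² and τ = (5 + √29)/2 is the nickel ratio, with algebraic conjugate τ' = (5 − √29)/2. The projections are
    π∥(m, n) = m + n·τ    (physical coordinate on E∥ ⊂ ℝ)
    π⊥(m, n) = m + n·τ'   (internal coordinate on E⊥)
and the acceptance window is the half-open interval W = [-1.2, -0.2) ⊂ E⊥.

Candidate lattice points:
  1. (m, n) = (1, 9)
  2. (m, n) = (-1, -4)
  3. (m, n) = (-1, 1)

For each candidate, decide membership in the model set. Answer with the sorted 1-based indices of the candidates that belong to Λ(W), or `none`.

Compute τ' = (5−√29)/2 = -0.192582, so π⊥(m,n) = m -0.192582·n.
candidate 1: (m,n)=(1,9) → π∥ = 1+9·τ ≈ 47.733242, π⊥ = 1+9·τ' ≈ -0.733242 ∈ [-1.2, -0.2) ⇒ IN Λ
candidate 2: (m,n)=(-1,-4) → π∥ = -1-4·τ ≈ -21.770330, π⊥ = -1-4·τ' ≈ -0.229670 ∈ [-1.2, -0.2) ⇒ IN Λ
candidate 3: (m,n)=(-1,1) → π∥ = -1+1·τ ≈ 4.192582, π⊥ = -1+1·τ' ≈ -1.192582 ∈ [-1.2, -0.2) ⇒ IN Λ

1, 2, 3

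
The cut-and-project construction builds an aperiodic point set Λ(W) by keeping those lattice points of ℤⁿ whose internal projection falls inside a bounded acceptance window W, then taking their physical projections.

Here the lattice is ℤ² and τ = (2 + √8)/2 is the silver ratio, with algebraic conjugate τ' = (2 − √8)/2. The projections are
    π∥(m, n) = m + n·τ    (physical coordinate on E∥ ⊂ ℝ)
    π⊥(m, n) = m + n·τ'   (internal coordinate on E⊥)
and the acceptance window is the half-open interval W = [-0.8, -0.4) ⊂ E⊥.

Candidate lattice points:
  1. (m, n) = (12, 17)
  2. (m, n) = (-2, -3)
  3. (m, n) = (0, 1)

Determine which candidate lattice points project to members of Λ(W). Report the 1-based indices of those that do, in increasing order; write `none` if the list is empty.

2, 3

Numerically τ ≈ 2.414214 and τ' = −1/τ ≈ -0.414214.
#1 (12,17): internal coord 12 + (17)·τ' = +4.958369; +4.958369 ∉ [-0.8, -0.4) → out
#2 (-2,-3): internal coord -2 + (-3)·τ' = -0.757359; -0.757359 ∈ [-0.8, -0.4) → IN Λ
#3 (0,1): internal coord 0 + (1)·τ' = -0.414214; -0.414214 ∈ [-0.8, -0.4) → IN Λ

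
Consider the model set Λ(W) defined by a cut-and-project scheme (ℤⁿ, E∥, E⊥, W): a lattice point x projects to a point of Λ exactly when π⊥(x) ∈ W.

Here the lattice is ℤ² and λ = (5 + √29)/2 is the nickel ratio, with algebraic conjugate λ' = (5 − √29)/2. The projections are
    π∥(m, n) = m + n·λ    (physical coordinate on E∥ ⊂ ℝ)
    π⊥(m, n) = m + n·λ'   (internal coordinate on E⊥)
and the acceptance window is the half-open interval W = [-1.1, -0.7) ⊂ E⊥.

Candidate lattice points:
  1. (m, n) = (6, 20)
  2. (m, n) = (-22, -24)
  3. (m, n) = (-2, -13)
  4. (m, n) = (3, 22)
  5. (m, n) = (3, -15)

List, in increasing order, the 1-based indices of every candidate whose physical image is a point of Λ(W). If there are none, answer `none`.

λ' = (5−√29)/2 ≈ -0.1926.
#1 (6,20): internal coord 6 + (20)·λ' = +2.1484; +2.1484 ∉ [-1.1, -0.7) → out
#2 (-22,-24): internal coord -22 + (-24)·λ' = -17.3780; -17.3780 ∉ [-1.1, -0.7) → out
#3 (-2,-13): internal coord -2 + (-13)·λ' = +0.5036; +0.5036 ∉ [-1.1, -0.7) → out
#4 (3,22): internal coord 3 + (22)·λ' = -1.2368; -1.2368 ∉ [-1.1, -0.7) → out
#5 (3,-15): internal coord 3 + (-15)·λ' = +5.8887; +5.8887 ∉ [-1.1, -0.7) → out

none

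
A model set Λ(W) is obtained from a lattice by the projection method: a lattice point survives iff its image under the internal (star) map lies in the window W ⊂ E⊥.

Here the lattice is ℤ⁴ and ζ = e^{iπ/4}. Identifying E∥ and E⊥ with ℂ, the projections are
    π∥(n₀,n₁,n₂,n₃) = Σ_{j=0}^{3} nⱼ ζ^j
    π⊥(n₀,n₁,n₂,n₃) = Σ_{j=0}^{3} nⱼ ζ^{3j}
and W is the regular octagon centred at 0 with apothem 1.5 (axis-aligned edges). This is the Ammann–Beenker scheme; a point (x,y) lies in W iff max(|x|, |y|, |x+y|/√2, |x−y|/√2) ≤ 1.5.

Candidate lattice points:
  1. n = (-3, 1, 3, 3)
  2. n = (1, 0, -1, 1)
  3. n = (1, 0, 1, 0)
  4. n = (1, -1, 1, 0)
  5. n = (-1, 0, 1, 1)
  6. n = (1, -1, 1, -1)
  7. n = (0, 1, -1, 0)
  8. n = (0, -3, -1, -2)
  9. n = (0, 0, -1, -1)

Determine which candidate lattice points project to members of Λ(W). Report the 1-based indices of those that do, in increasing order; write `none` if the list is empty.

3, 5, 9

π⊥(n) = n₀ + n₁ζ³ + n₂ζ⁶ + n₃ζ⁹ where ζ = e^{iπ/4}.
candidate 1: n = (-3, 1, 3, 3) → π⊥ ≈ (-1.5858, -0.1716); max(|x|,|y|,|x±y|/√2) = 1.5858 > 1.5 ⇒ ∉ W
candidate 2: n = (1, 0, -1, 1) → π⊥ ≈ (+1.7071, +1.7071); max(|x|,|y|,|x±y|/√2) = 2.4142 > 1.5 ⇒ ∉ W
candidate 3: n = (1, 0, 1, 0) → π⊥ ≈ (+1.0000, -1.0000); max(|x|,|y|,|x±y|/√2) = 1.4142 ≤ 1.5 ⇒ ∈ W
candidate 4: n = (1, -1, 1, 0) → π⊥ ≈ (+1.7071, -1.7071); max(|x|,|y|,|x±y|/√2) = 2.4142 > 1.5 ⇒ ∉ W
candidate 5: n = (-1, 0, 1, 1) → π⊥ ≈ (-0.2929, -0.2929); max(|x|,|y|,|x±y|/√2) = 0.4142 ≤ 1.5 ⇒ ∈ W
candidate 6: n = (1, -1, 1, -1) → π⊥ ≈ (+1.0000, -2.4142); max(|x|,|y|,|x±y|/√2) = 2.4142 > 1.5 ⇒ ∉ W
candidate 7: n = (0, 1, -1, 0) → π⊥ ≈ (-0.7071, +1.7071); max(|x|,|y|,|x±y|/√2) = 1.7071 > 1.5 ⇒ ∉ W
candidate 8: n = (0, -3, -1, -2) → π⊥ ≈ (+0.7071, -2.5355); max(|x|,|y|,|x±y|/√2) = 2.5355 > 1.5 ⇒ ∉ W
candidate 9: n = (0, 0, -1, -1) → π⊥ ≈ (-0.7071, +0.2929); max(|x|,|y|,|x±y|/√2) = 0.7071 ≤ 1.5 ⇒ ∈ W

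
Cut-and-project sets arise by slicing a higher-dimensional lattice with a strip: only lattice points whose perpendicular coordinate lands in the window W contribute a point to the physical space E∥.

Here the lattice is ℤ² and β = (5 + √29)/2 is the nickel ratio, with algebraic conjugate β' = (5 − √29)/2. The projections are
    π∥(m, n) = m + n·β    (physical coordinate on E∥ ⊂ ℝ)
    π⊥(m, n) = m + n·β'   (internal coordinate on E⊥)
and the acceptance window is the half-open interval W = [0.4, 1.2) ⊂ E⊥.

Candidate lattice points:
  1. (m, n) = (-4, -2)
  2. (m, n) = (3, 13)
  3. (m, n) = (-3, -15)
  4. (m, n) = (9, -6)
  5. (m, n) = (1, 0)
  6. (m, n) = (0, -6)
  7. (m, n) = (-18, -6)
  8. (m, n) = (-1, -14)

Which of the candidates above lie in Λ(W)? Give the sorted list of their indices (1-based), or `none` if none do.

2, 5, 6

Compute β' = (5−√29)/2 = -0.192582, so π⊥(m,n) = m -0.192582·n.
#1 (-4,-2): internal coord -4 + (-2)·β' = -3.614835; -3.614835 ∉ [0.4, 1.2) → out
#2 (3,13): internal coord 3 + (13)·β' = +0.496429; +0.496429 ∈ [0.4, 1.2) → IN Λ
#3 (-3,-15): internal coord -3 + (-15)·β' = -0.111264; -0.111264 ∉ [0.4, 1.2) → out
#4 (9,-6): internal coord 9 + (-6)·β' = +10.155494; +10.155494 ∉ [0.4, 1.2) → out
#5 (1,0): internal coord 1 + (0)·β' = +1.000000; +1.000000 ∈ [0.4, 1.2) → IN Λ
#6 (0,-6): internal coord 0 + (-6)·β' = +1.155494; +1.155494 ∈ [0.4, 1.2) → IN Λ
#7 (-18,-6): internal coord -18 + (-6)·β' = -16.844506; -16.844506 ∉ [0.4, 1.2) → out
#8 (-1,-14): internal coord -1 + (-14)·β' = +1.696154; +1.696154 ∉ [0.4, 1.2) → out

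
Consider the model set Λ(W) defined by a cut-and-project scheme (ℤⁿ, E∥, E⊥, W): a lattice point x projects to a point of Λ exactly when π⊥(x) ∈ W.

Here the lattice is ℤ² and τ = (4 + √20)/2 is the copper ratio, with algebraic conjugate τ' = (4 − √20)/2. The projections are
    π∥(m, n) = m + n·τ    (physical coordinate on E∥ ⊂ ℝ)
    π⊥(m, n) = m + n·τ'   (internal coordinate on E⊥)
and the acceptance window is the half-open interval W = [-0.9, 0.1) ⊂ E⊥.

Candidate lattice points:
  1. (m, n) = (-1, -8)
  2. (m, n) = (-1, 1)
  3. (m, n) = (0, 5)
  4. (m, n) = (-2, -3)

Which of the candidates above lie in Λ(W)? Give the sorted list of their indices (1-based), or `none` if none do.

none

Numerically τ ≈ 4.2361 and τ' = −1/τ ≈ -0.2361.
[1] lift (-1,-8): star map gives 0.8885; window check -0.9 ≤ 0.8885 < 0.1 is false → out
[2] lift (-1,1): star map gives -1.2361; window check -0.9 ≤ -1.2361 < 0.1 is false → out
[3] lift (0,5): star map gives -1.1803; window check -0.9 ≤ -1.1803 < 0.1 is false → out
[4] lift (-2,-3): star map gives -1.2918; window check -0.9 ≤ -1.2918 < 0.1 is false → out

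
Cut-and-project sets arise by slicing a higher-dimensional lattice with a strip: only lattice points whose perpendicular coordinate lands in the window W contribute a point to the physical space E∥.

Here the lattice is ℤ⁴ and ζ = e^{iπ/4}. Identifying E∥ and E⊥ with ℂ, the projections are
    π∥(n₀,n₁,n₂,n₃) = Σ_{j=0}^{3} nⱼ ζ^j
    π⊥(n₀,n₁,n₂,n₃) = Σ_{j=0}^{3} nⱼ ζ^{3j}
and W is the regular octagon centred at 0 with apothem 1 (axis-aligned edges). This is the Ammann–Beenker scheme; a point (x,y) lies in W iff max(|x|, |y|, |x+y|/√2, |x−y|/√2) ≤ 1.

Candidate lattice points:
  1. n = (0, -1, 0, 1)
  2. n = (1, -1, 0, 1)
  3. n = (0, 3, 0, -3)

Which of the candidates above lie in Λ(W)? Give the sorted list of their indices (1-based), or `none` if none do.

π⊥(n) = n₀ + n₁ζ³ + n₂ζ⁶ + n₃ζ⁹ where ζ = e^{iπ/4}.
#1 (0, -1, 0, 1): internal (1.41421, 0.00000); octagon support 1.41421 vs apothem 1 → ∉ W
#2 (1, -1, 0, 1): internal (2.41421, 0.00000); octagon support 2.41421 vs apothem 1 → ∉ W
#3 (0, 3, 0, -3): internal (-4.24264, 0.00000); octagon support 4.24264 vs apothem 1 → ∉ W

none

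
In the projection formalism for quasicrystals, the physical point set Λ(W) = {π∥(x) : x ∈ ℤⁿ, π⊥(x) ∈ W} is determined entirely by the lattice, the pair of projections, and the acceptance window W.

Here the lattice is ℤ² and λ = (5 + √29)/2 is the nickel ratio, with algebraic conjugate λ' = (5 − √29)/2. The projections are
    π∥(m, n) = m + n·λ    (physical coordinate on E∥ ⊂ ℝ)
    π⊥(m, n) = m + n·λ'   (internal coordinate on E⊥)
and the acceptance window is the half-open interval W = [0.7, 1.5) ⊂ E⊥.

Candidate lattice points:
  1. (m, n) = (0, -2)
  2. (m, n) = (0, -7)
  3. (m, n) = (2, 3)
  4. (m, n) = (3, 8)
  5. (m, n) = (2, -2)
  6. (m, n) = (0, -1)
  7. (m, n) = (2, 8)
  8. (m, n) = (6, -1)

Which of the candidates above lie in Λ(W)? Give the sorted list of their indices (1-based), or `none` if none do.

2, 3, 4

Numerically λ ≈ 5.1926 and λ' = −1/λ ≈ -0.1926.
candidate 1: (m,n)=(0,-2) → π∥ = 0-2·λ ≈ -10.3852, π⊥ = 0-2·λ' ≈ 0.3852 ∉ [0.7, 1.5) ⇒ out
candidate 2: (m,n)=(0,-7) → π∥ = 0-7·λ ≈ -36.3481, π⊥ = 0-7·λ' ≈ 1.3481 ∈ [0.7, 1.5) ⇒ IN Λ
candidate 3: (m,n)=(2,3) → π∥ = 2+3·λ ≈ 17.5777, π⊥ = 2+3·λ' ≈ 1.4223 ∈ [0.7, 1.5) ⇒ IN Λ
candidate 4: (m,n)=(3,8) → π∥ = 3+8·λ ≈ 44.5407, π⊥ = 3+8·λ' ≈ 1.4593 ∈ [0.7, 1.5) ⇒ IN Λ
candidate 5: (m,n)=(2,-2) → π∥ = 2-2·λ ≈ -8.3852, π⊥ = 2-2·λ' ≈ 2.3852 ∉ [0.7, 1.5) ⇒ out
candidate 6: (m,n)=(0,-1) → π∥ = 0-1·λ ≈ -5.1926, π⊥ = 0-1·λ' ≈ 0.1926 ∉ [0.7, 1.5) ⇒ out
candidate 7: (m,n)=(2,8) → π∥ = 2+8·λ ≈ 43.5407, π⊥ = 2+8·λ' ≈ 0.4593 ∉ [0.7, 1.5) ⇒ out
candidate 8: (m,n)=(6,-1) → π∥ = 6-1·λ ≈ 0.8074, π⊥ = 6-1·λ' ≈ 6.1926 ∉ [0.7, 1.5) ⇒ out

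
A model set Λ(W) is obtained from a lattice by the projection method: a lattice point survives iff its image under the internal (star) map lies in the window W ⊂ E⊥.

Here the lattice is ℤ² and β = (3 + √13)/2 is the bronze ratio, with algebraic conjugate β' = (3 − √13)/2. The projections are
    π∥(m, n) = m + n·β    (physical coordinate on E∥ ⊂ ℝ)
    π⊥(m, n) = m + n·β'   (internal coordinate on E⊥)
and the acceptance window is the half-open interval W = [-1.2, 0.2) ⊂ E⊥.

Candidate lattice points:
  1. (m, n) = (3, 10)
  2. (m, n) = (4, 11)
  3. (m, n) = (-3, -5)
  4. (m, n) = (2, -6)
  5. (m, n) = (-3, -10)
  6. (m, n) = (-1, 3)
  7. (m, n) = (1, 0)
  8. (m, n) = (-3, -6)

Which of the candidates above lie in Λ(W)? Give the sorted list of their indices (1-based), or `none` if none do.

Numerically β ≈ 3.3028 and β' = −1/β ≈ -0.3028.
#1 (3,10): internal coord 3 + (10)·β' = -0.0278; -0.0278 ∈ [-1.2, 0.2) → IN Λ
#2 (4,11): internal coord 4 + (11)·β' = +0.6695; +0.6695 ∉ [-1.2, 0.2) → out
#3 (-3,-5): internal coord -3 + (-5)·β' = -1.4861; -1.4861 ∉ [-1.2, 0.2) → out
#4 (2,-6): internal coord 2 + (-6)·β' = +3.8167; +3.8167 ∉ [-1.2, 0.2) → out
#5 (-3,-10): internal coord -3 + (-10)·β' = +0.0278; +0.0278 ∈ [-1.2, 0.2) → IN Λ
#6 (-1,3): internal coord -1 + (3)·β' = -1.9083; -1.9083 ∉ [-1.2, 0.2) → out
#7 (1,0): internal coord 1 + (0)·β' = +1.0000; +1.0000 ∉ [-1.2, 0.2) → out
#8 (-3,-6): internal coord -3 + (-6)·β' = -1.1833; -1.1833 ∈ [-1.2, 0.2) → IN Λ

1, 5, 8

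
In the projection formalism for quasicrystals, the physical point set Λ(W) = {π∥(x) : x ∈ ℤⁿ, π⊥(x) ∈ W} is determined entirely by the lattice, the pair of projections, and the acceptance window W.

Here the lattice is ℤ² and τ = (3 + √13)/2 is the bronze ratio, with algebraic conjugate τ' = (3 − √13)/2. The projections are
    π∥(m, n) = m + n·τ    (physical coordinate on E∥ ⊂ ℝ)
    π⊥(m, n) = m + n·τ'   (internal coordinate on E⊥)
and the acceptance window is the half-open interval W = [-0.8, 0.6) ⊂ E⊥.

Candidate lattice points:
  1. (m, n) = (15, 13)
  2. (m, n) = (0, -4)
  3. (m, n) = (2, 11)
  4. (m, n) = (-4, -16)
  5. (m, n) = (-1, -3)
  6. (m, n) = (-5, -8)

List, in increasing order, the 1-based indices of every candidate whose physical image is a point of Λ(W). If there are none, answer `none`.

5

τ' = (3−√13)/2 ≈ -0.302776.
candidate 1: (m,n)=(15,13) → π∥ = 15+13·τ ≈ 57.936083, π⊥ = 15+13·τ' ≈ 11.063917 ∉ [-0.8, 0.6) ⇒ out
candidate 2: (m,n)=(0,-4) → π∥ = 0-4·τ ≈ -13.211103, π⊥ = 0-4·τ' ≈ 1.211103 ∉ [-0.8, 0.6) ⇒ out
candidate 3: (m,n)=(2,11) → π∥ = 2+11·τ ≈ 38.330532, π⊥ = 2+11·τ' ≈ -1.330532 ∉ [-0.8, 0.6) ⇒ out
candidate 4: (m,n)=(-4,-16) → π∥ = -4-16·τ ≈ -56.844410, π⊥ = -4-16·τ' ≈ 0.844410 ∉ [-0.8, 0.6) ⇒ out
candidate 5: (m,n)=(-1,-3) → π∥ = -1-3·τ ≈ -10.908327, π⊥ = -1-3·τ' ≈ -0.091673 ∈ [-0.8, 0.6) ⇒ IN Λ
candidate 6: (m,n)=(-5,-8) → π∥ = -5-8·τ ≈ -31.422205, π⊥ = -5-8·τ' ≈ -2.577795 ∉ [-0.8, 0.6) ⇒ out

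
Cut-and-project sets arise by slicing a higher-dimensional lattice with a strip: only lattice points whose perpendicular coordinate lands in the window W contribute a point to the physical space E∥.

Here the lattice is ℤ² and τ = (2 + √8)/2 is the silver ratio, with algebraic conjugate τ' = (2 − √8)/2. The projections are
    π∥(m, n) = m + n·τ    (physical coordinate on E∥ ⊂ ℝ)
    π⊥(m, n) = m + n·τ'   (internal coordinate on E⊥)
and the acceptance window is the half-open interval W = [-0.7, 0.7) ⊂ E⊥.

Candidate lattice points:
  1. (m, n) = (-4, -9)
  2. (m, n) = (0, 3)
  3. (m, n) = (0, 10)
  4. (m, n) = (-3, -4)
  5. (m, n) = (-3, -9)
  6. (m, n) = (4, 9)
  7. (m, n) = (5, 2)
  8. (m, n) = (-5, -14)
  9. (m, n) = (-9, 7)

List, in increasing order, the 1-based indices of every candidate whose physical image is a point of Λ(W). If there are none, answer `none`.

τ' = (2−√8)/2 ≈ -0.4142.
[1] lift (-4,-9): star map gives -0.2721; window check -0.7 ≤ -0.2721 < 0.7 is true → IN Λ
[2] lift (0,3): star map gives -1.2426; window check -0.7 ≤ -1.2426 < 0.7 is false → out
[3] lift (0,10): star map gives -4.1421; window check -0.7 ≤ -4.1421 < 0.7 is false → out
[4] lift (-3,-4): star map gives -1.3431; window check -0.7 ≤ -1.3431 < 0.7 is false → out
[5] lift (-3,-9): star map gives 0.7279; window check -0.7 ≤ 0.7279 < 0.7 is false → out
[6] lift (4,9): star map gives 0.2721; window check -0.7 ≤ 0.2721 < 0.7 is true → IN Λ
[7] lift (5,2): star map gives 4.1716; window check -0.7 ≤ 4.1716 < 0.7 is false → out
[8] lift (-5,-14): star map gives 0.7990; window check -0.7 ≤ 0.7990 < 0.7 is false → out
[9] lift (-9,7): star map gives -11.8995; window check -0.7 ≤ -11.8995 < 0.7 is false → out

1, 6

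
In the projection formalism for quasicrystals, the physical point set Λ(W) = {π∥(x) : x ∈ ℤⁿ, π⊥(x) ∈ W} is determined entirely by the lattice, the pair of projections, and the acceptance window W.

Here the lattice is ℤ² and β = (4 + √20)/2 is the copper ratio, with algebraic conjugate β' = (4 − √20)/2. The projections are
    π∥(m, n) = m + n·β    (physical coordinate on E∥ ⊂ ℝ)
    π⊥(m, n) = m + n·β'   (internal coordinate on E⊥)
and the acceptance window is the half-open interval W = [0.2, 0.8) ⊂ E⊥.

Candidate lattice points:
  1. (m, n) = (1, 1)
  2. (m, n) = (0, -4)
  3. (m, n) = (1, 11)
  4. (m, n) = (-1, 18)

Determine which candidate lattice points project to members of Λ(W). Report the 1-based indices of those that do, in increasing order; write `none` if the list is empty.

1

Numerically β ≈ 4.2361 and β' = −1/β ≈ -0.2361.
#1 (1,1): internal coord 1 + (1)·β' = +0.7639; +0.7639 ∈ [0.2, 0.8) → IN Λ
#2 (0,-4): internal coord 0 + (-4)·β' = +0.9443; +0.9443 ∉ [0.2, 0.8) → out
#3 (1,11): internal coord 1 + (11)·β' = -1.5967; -1.5967 ∉ [0.2, 0.8) → out
#4 (-1,18): internal coord -1 + (18)·β' = -5.2492; -5.2492 ∉ [0.2, 0.8) → out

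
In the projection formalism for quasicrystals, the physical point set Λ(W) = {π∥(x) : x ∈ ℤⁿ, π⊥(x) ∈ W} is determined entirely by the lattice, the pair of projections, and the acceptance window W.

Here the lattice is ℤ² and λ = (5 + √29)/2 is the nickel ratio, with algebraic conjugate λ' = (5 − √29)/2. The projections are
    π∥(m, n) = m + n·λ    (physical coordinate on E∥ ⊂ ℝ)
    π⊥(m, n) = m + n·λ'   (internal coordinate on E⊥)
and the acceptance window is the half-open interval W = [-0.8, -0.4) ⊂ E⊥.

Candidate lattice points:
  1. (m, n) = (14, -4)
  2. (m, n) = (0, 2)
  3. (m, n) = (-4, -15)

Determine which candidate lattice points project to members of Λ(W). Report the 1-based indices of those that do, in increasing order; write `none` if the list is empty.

none

Compute λ' = (5−√29)/2 = -0.19258, so π⊥(m,n) = m -0.19258·n.
#1 (14,-4): internal coord 14 + (-4)·λ' = +14.77033; +14.77033 ∉ [-0.8, -0.4) → out
#2 (0,2): internal coord 0 + (2)·λ' = -0.38516; -0.38516 ∉ [-0.8, -0.4) → out
#3 (-4,-15): internal coord -4 + (-15)·λ' = -1.11126; -1.11126 ∉ [-0.8, -0.4) → out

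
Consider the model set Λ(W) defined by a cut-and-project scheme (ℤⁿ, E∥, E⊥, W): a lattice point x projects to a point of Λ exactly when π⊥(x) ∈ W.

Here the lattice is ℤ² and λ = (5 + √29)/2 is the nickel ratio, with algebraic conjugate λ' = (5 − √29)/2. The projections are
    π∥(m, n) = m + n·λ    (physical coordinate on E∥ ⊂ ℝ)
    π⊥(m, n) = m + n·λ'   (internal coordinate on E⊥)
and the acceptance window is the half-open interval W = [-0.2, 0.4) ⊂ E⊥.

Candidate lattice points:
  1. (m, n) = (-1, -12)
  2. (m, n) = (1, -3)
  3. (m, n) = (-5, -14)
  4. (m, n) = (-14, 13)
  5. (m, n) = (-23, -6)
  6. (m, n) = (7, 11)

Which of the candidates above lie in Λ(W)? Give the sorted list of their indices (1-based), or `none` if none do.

Compute λ' = (5−√29)/2 = -0.1926, so π⊥(m,n) = m -0.1926·n.
candidate 1: (m,n)=(-1,-12) → π∥ = -1-12·λ ≈ -63.3110, π⊥ = -1-12·λ' ≈ 1.3110 ∉ [-0.2, 0.4) ⇒ out
candidate 2: (m,n)=(1,-3) → π∥ = 1-3·λ ≈ -14.5777, π⊥ = 1-3·λ' ≈ 1.5777 ∉ [-0.2, 0.4) ⇒ out
candidate 3: (m,n)=(-5,-14) → π∥ = -5-14·λ ≈ -77.6962, π⊥ = -5-14·λ' ≈ -2.3038 ∉ [-0.2, 0.4) ⇒ out
candidate 4: (m,n)=(-14,13) → π∥ = -14+13·λ ≈ 53.5036, π⊥ = -14+13·λ' ≈ -16.5036 ∉ [-0.2, 0.4) ⇒ out
candidate 5: (m,n)=(-23,-6) → π∥ = -23-6·λ ≈ -54.1555, π⊥ = -23-6·λ' ≈ -21.8445 ∉ [-0.2, 0.4) ⇒ out
candidate 6: (m,n)=(7,11) → π∥ = 7+11·λ ≈ 64.1184, π⊥ = 7+11·λ' ≈ 4.8816 ∉ [-0.2, 0.4) ⇒ out

none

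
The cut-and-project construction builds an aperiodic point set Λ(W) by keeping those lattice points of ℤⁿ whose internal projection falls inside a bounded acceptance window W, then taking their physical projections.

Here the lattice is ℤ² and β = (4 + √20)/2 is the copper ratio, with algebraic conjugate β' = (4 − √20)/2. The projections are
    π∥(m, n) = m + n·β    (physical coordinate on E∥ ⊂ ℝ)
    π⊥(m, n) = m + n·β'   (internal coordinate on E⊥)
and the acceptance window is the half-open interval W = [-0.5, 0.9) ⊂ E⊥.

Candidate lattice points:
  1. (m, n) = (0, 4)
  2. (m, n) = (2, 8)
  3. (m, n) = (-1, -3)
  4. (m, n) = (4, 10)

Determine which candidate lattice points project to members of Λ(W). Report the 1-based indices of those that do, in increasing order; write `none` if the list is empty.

2, 3

Compute β' = (4−√20)/2 = -0.23607, so π⊥(m,n) = m -0.23607·n.
#1 (0,4): internal coord 0 + (4)·β' = -0.94427; -0.94427 ∉ [-0.5, 0.9) → out
#2 (2,8): internal coord 2 + (8)·β' = +0.11146; +0.11146 ∈ [-0.5, 0.9) → IN Λ
#3 (-1,-3): internal coord -1 + (-3)·β' = -0.29180; -0.29180 ∈ [-0.5, 0.9) → IN Λ
#4 (4,10): internal coord 4 + (10)·β' = +1.63932; +1.63932 ∉ [-0.5, 0.9) → out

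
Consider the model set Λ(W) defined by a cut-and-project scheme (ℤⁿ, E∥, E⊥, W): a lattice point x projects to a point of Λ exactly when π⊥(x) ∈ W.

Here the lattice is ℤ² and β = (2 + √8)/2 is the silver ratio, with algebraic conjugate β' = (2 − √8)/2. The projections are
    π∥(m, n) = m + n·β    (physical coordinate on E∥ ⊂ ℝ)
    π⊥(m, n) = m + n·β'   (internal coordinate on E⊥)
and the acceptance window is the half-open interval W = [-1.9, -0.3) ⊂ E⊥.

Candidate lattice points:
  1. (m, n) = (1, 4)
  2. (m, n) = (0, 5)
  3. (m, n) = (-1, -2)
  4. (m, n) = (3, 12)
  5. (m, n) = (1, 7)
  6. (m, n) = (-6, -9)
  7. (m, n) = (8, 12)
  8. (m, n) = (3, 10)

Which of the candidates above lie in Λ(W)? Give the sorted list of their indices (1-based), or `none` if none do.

β' = (2−√8)/2 ≈ -0.4142.
#1 (1,4): internal coord 1 + (4)·β' = -0.6569; -0.6569 ∈ [-1.9, -0.3) → IN Λ
#2 (0,5): internal coord 0 + (5)·β' = -2.0711; -2.0711 ∉ [-1.9, -0.3) → out
#3 (-1,-2): internal coord -1 + (-2)·β' = -0.1716; -0.1716 ∉ [-1.9, -0.3) → out
#4 (3,12): internal coord 3 + (12)·β' = -1.9706; -1.9706 ∉ [-1.9, -0.3) → out
#5 (1,7): internal coord 1 + (7)·β' = -1.8995; -1.8995 ∈ [-1.9, -0.3) → IN Λ
#6 (-6,-9): internal coord -6 + (-9)·β' = -2.2721; -2.2721 ∉ [-1.9, -0.3) → out
#7 (8,12): internal coord 8 + (12)·β' = +3.0294; +3.0294 ∉ [-1.9, -0.3) → out
#8 (3,10): internal coord 3 + (10)·β' = -1.1421; -1.1421 ∈ [-1.9, -0.3) → IN Λ

1, 5, 8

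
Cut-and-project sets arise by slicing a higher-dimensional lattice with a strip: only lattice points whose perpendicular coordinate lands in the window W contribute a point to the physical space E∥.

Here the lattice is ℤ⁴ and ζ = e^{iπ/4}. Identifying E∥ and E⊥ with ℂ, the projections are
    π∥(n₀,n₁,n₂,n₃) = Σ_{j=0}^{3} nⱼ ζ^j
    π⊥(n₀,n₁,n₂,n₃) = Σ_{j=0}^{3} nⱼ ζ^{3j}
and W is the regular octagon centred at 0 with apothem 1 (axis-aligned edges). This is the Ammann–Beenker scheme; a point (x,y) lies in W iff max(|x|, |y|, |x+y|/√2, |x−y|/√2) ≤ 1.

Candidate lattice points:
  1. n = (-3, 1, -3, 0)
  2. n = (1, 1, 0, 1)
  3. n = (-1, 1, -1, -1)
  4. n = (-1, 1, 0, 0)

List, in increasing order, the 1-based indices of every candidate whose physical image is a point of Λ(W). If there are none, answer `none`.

With ζ = e^{iπ/4} the internal vectors are ζ^0,ζ^3,ζ^6,ζ^9.
#1 (-3, 1, -3, 0): internal (-3.70711, 3.70711); octagon support 5.24264 vs apothem 1 → ∉ W
#2 (1, 1, 0, 1): internal (1.00000, 1.41421); octagon support 1.70711 vs apothem 1 → ∉ W
#3 (-1, 1, -1, -1): internal (-2.41421, 1.00000); octagon support 2.41421 vs apothem 1 → ∉ W
#4 (-1, 1, 0, 0): internal (-1.70711, 0.70711); octagon support 1.70711 vs apothem 1 → ∉ W

none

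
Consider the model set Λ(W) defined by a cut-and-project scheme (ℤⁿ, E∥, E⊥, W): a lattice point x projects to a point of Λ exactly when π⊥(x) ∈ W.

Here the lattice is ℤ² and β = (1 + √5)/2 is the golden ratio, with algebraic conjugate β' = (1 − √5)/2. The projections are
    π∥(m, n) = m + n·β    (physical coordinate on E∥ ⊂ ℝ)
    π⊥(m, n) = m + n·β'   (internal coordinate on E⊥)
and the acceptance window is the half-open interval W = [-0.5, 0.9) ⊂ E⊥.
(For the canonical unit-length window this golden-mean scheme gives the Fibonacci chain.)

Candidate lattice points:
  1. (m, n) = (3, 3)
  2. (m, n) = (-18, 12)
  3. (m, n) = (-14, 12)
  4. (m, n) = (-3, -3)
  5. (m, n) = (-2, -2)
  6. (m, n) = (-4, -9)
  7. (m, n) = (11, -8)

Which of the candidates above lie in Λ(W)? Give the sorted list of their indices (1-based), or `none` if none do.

β' = (1−√5)/2 ≈ -0.6180.
#1 (3,3): internal coord 3 + (3)·β' = +1.1459; +1.1459 ∉ [-0.5, 0.9) → out
#2 (-18,12): internal coord -18 + (12)·β' = -25.4164; -25.4164 ∉ [-0.5, 0.9) → out
#3 (-14,12): internal coord -14 + (12)·β' = -21.4164; -21.4164 ∉ [-0.5, 0.9) → out
#4 (-3,-3): internal coord -3 + (-3)·β' = -1.1459; -1.1459 ∉ [-0.5, 0.9) → out
#5 (-2,-2): internal coord -2 + (-2)·β' = -0.7639; -0.7639 ∉ [-0.5, 0.9) → out
#6 (-4,-9): internal coord -4 + (-9)·β' = +1.5623; +1.5623 ∉ [-0.5, 0.9) → out
#7 (11,-8): internal coord 11 + (-8)·β' = +15.9443; +15.9443 ∉ [-0.5, 0.9) → out

none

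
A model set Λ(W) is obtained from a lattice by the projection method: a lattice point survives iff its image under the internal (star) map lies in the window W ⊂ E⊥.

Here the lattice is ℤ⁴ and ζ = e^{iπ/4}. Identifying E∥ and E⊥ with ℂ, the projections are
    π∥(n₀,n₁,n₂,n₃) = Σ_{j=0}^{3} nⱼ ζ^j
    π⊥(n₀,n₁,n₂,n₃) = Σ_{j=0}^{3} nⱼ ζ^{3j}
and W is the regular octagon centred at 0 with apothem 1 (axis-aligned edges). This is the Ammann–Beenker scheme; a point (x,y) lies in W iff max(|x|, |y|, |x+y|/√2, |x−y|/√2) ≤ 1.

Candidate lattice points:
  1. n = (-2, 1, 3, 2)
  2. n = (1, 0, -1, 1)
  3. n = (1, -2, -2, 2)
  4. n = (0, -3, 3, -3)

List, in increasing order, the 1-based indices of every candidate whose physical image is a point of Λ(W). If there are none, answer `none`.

none

π⊥(n) = n₀ + n₁ζ³ + n₂ζ⁶ + n₃ζ⁹ where ζ = e^{iπ/4}.
#1 (-2, 1, 3, 2): internal (-1.292893, -0.878680); octagon support 1.535534 vs apothem 1 → ∉ W
#2 (1, 0, -1, 1): internal (1.707107, 1.707107); octagon support 2.414214 vs apothem 1 → ∉ W
#3 (1, -2, -2, 2): internal (3.828427, 2.000000); octagon support 4.121320 vs apothem 1 → ∉ W
#4 (0, -3, 3, -3): internal (0.000000, -7.242641); octagon support 7.242641 vs apothem 1 → ∉ W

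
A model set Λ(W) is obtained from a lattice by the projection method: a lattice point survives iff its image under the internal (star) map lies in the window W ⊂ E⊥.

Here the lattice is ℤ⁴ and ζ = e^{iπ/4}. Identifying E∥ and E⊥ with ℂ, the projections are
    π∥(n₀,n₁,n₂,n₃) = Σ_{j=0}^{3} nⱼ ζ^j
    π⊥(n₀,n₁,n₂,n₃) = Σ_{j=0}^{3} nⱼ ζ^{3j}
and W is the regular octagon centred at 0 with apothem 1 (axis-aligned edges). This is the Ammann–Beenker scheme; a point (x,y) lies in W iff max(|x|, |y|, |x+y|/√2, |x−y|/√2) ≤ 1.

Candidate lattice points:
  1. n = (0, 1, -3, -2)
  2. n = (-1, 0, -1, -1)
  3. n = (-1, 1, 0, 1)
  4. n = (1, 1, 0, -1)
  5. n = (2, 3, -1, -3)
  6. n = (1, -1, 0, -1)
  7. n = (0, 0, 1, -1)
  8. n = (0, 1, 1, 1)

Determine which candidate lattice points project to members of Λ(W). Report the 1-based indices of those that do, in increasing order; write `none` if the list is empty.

4, 8

With ζ = e^{iπ/4} the internal vectors are ζ^0,ζ^3,ζ^6,ζ^9.
#1 (0, 1, -3, -2): internal (-2.12132, 2.29289); octagon support 3.12132 vs apothem 1 → ∉ W
#2 (-1, 0, -1, -1): internal (-1.70711, 0.29289); octagon support 1.70711 vs apothem 1 → ∉ W
#3 (-1, 1, 0, 1): internal (-1.00000, 1.41421); octagon support 1.70711 vs apothem 1 → ∉ W
#4 (1, 1, 0, -1): internal (-0.41421, 0.00000); octagon support 0.41421 vs apothem 1 → ∈ W
#5 (2, 3, -1, -3): internal (-2.24264, 1.00000); octagon support 2.29289 vs apothem 1 → ∉ W
#6 (1, -1, 0, -1): internal (1.00000, -1.41421); octagon support 1.70711 vs apothem 1 → ∉ W
#7 (0, 0, 1, -1): internal (-0.70711, -1.70711); octagon support 1.70711 vs apothem 1 → ∉ W
#8 (0, 1, 1, 1): internal (0.00000, 0.41421); octagon support 0.41421 vs apothem 1 → ∈ W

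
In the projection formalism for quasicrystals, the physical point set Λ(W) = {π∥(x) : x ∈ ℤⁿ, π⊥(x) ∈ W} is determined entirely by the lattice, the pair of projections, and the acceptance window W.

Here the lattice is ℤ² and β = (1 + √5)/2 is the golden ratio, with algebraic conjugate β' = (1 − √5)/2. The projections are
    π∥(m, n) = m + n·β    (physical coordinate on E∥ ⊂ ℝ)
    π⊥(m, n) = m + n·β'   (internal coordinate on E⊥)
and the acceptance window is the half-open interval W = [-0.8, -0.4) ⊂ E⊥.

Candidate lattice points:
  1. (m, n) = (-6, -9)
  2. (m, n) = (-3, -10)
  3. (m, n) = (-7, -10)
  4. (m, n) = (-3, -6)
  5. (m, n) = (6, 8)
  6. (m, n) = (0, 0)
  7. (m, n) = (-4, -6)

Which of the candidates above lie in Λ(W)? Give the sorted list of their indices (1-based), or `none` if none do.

1

β' = (1−√5)/2 ≈ -0.618034.
candidate 1: (m,n)=(-6,-9) → π∥ = -6-9·β ≈ -20.562306, π⊥ = -6-9·β' ≈ -0.437694 ∈ [-0.8, -0.4) ⇒ IN Λ
candidate 2: (m,n)=(-3,-10) → π∥ = -3-10·β ≈ -19.180340, π⊥ = -3-10·β' ≈ 3.180340 ∉ [-0.8, -0.4) ⇒ out
candidate 3: (m,n)=(-7,-10) → π∥ = -7-10·β ≈ -23.180340, π⊥ = -7-10·β' ≈ -0.819660 ∉ [-0.8, -0.4) ⇒ out
candidate 4: (m,n)=(-3,-6) → π∥ = -3-6·β ≈ -12.708204, π⊥ = -3-6·β' ≈ 0.708204 ∉ [-0.8, -0.4) ⇒ out
candidate 5: (m,n)=(6,8) → π∥ = 6+8·β ≈ 18.944272, π⊥ = 6+8·β' ≈ 1.055728 ∉ [-0.8, -0.4) ⇒ out
candidate 6: (m,n)=(0,0) → π∥ = 0+0·β ≈ 0.000000, π⊥ = 0+0·β' ≈ 0.000000 ∉ [-0.8, -0.4) ⇒ out
candidate 7: (m,n)=(-4,-6) → π∥ = -4-6·β ≈ -13.708204, π⊥ = -4-6·β' ≈ -0.291796 ∉ [-0.8, -0.4) ⇒ out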